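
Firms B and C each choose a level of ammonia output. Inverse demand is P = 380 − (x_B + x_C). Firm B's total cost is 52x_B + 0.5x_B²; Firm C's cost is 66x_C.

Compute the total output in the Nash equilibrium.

191.2

Firm B's profit: π = x_B(380 − (x_B + x_C)) − 52x_B − 0.5x_B².
∂π/∂x_B = 328 − 3x_B − x_C = 0, so x_B = 328/3 − (1/3)x_C.
For C: ∂π/∂x_C = 314 − 2x_C − x_B = 0 ⇒ x_C = 157 − 0.5x_B.
Substituting the second reaction function into the first: x_B = 328/3 − (1/3)(157 − 0.5x_B), which gives (5/6)x_B = 57 ⇒ x_B = 68.4.
Then x_C = 157 − 0.5·68.4 = 122.8.
Total output: 68.4 + 122.8 = 191.2.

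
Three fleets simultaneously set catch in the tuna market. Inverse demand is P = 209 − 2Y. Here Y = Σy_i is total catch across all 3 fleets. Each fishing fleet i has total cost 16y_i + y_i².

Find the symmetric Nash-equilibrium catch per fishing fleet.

A representative fishing fleet's profit is π_i = y_i(209 − 2Y) − 16y_i − y_i², with Y = y_i + Σ_{j≠i} y_j.
First-order condition: 193 − 6y_i − 2Σ_{j≠i} y_j = 0.
With identical fishing fleets, set every y_j = y: then 193 − 6y − 4y = 0, i.e. y = 193/10 = 19.3.

19.3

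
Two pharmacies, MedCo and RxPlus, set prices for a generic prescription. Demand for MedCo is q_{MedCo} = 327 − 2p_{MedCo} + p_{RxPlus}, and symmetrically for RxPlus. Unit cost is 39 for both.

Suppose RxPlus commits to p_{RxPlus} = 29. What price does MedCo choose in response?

108.5

MedCo's profit: π = (p_{MedCo} − 39)(327 − 2p_{MedCo} + p_{RxPlus}).
∂π/∂p_{MedCo} = 405 − 4p_{MedCo} + p_{RxPlus} = 0 ⇒ p_{MedCo} = 101.25 + 0.25p_{RxPlus}.
At p_{RxPlus} = 29: p_{MedCo} = 101.25 + 0.25·29 = 108.5.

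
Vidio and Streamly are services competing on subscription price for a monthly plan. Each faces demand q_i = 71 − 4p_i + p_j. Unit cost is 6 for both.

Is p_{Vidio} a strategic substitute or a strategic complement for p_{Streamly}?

Vidio's profit: π = (p_{Vidio} − 6)(71 − 4p_{Vidio} + p_{Streamly}).
∂π/∂p_{Vidio} = 95 − 8p_{Vidio} + p_{Streamly} = 0 ⇒ p_{Vidio} = 11.875 + 0.125p_{Streamly}.
The best-response slope dp_{Vidio}/dp_{Streamly} = 0.125 > 0: the reaction function is upward-sloping, so the choices are strategic complements.

strategic complements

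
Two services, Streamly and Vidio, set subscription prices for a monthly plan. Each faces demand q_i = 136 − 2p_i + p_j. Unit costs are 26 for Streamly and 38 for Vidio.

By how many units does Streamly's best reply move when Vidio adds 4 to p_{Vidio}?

Streamly's profit: π = (p_{Streamly} − 26)(136 − 2p_{Streamly} + p_{Vidio}).
∂π/∂p_{Streamly} = 188 − 4p_{Streamly} + p_{Vidio} = 0 ⇒ p_{Streamly} = 47 + 0.25p_{Vidio}.
The reaction-function slope is 0.25, so a 4-unit rise in p_{Vidio} moves p_{Streamly} by 0.25 × 4 = 1. Streamly's best response rises — the actions are strategic complements.

1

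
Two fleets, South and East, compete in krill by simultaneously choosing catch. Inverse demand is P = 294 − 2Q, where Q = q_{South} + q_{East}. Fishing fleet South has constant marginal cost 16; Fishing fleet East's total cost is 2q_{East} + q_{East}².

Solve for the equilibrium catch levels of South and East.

Fishing fleet South's profit: π = q_{South}(294 − 2(q_{South} + q_{East})) − 16q_{South}.
∂π/∂q_{South} = 278 − 4q_{South} − 2q_{East} = 0, so q_{South} = 69.5 − 0.5q_{East}.
For East: ∂π/∂q_{East} = 292 − 6q_{East} − 2q_{South} = 0 ⇒ q_{East} = 146/3 − (1/3)q_{South}.
Solving the two reaction functions simultaneously: (1 − (−0.5)(−1/3))q_{South} = 69.5 − 0.5·(146/3), so (5/6)q_{South} = 271/6 and q_{South} = 54.2.
Then q_{East} = 146/3 − (1/3)·54.2 = 30.6.

54.2, 30.6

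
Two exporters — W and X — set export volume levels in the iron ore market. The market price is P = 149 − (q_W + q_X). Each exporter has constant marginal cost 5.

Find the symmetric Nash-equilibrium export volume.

Exporter W's profit: π = q_W(149 − (q_W + q_X)) − 5q_W.
∂π/∂q_W = 144 − 2q_W − q_X = 0, so q_W = 72 − 0.5q_X.
Setting q_W = q_X in the reaction function: q_W = 72 − 0.5q_W, so q_W = 72 / 1.5 = 48.

48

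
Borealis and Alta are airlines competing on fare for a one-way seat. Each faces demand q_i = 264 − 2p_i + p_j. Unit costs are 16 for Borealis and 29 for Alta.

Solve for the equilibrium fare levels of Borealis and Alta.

Borealis's profit: π = (p_{Borealis} − 16)(264 − 2p_{Borealis} + p_{Alta}).
∂π/∂p_{Borealis} = 296 − 4p_{Borealis} + p_{Alta} = 0 ⇒ p_{Borealis} = 74 + 0.25p_{Alta}.
Similarly p_{Alta} = 80.5 + 0.25p_{Borealis}.
Substituting the second reaction function into the first: p_{Borealis} = 74 + 0.25(80.5 + 0.25p_{Borealis}), which gives 0.9375p_{Borealis} = 94.125 ⇒ p_{Borealis} = 100.4.
Then p_{Alta} = 80.5 + 0.25·100.4 = 105.6.

100.4, 105.6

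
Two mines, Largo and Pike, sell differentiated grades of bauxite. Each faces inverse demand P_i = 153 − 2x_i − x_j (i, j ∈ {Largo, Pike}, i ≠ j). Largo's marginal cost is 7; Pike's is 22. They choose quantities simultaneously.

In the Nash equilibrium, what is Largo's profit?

Mine Largo's profit: π = x_{Largo}(153 − 2x_{Largo} − x_{Pike}) − 7x_{Largo}.
∂π/∂x_{Largo} = 146 − 4x_{Largo} − x_{Pike} = 0 ⇒ x_{Largo} = 36.5 − 0.25x_{Pike}.
Similarly x_{Pike} = 32.75 − 0.25x_{Largo}.
Substituting the second reaction function into the first: x_{Largo} = 36.5 − 0.25(32.75 − 0.25x_{Largo}), which gives 0.9375x_{Largo} = 28.3125 ⇒ x_{Largo} = 30.2.
Then x_{Pike} = 32.75 − 0.25·30.2 = 25.2.
P_{Largo} = 153 − 2·30.2 − 25.2 = 67.4.
Profit = (67.4 − 7)·30.2 = 1824.08.

1824.08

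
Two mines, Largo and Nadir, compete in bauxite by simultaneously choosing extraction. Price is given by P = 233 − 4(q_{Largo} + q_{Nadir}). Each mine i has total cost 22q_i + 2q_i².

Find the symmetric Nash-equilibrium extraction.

13.1875

Mine Largo's profit: π = q_{Largo}(233 − 4(q_{Largo} + q_{Nadir})) − 22q_{Largo} − 2q_{Largo}².
∂π/∂q_{Largo} = 211 − 12q_{Largo} − 4q_{Nadir} = 0, so q_{Largo} = 211/12 − (1/3)q_{Nadir}.
The game is symmetric, so in equilibrium q_{Nadir} = q_{Largo}: the reaction function gives (4/3)q_{Largo} = 211/12, hence q_{Largo} = 13.1875.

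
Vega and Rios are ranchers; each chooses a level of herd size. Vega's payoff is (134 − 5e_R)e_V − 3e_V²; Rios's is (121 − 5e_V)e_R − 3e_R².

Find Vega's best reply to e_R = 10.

Expanding Vega's payoff: 134e_V − 5e_Re_V − 3e_V².
∂π/∂e_V = 134 − 5e_R − 6e_V = 0, so e_V = 67/3 − (5/6)e_R.
At e_R = 10: e_V = 67/3 − (5/6)·10 = 14.

14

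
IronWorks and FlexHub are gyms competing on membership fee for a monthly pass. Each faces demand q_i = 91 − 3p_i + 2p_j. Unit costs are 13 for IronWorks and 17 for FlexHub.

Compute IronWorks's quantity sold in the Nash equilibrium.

60.75

IronWorks's profit: π = (p_{IronWorks} − 13)(91 − 3p_{IronWorks} + 2p_{FlexHub}).
∂π/∂p_{IronWorks} = 130 − 6p_{IronWorks} + 2p_{FlexHub} = 0 ⇒ p_{IronWorks} = 65/3 + (1/3)p_{FlexHub}.
Similarly p_{FlexHub} = 71/3 + (1/3)p_{IronWorks}.
Plugging p_{FlexHub} into IronWorks's best response: p_{IronWorks} = 65/3 + (1/3)(71/3 + (1/3)p_{IronWorks}) ⇒ (8/9)p_{IronWorks} = 266/9, so p_{IronWorks} = 33.25.
Then p_{FlexHub} = 71/3 + (1/3)·33.25 = 34.75.
q_{IronWorks} = 91 − 3·33.25 + 2·34.75 = 60.75.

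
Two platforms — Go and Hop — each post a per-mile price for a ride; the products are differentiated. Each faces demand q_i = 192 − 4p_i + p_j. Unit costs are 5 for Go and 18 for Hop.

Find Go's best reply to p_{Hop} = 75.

35.875

Go's profit: π = (p_{Go} − 5)(192 − 4p_{Go} + p_{Hop}).
∂π/∂p_{Go} = 212 − 8p_{Go} + p_{Hop} = 0 ⇒ p_{Go} = 26.5 + 0.125p_{Hop}.
At p_{Hop} = 75: p_{Go} = 26.5 + 0.125·75 = 35.875.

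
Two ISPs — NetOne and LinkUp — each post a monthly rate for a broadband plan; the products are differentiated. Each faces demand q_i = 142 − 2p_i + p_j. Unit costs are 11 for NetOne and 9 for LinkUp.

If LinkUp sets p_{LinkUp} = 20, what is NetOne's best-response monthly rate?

NetOne's profit: π = (p_{NetOne} − 11)(142 − 2p_{NetOne} + p_{LinkUp}).
∂π/∂p_{NetOne} = 164 − 4p_{NetOne} + p_{LinkUp} = 0 ⇒ p_{NetOne} = 41 + 0.25p_{LinkUp}.
At p_{LinkUp} = 20: p_{NetOne} = 41 + 0.25·20 = 46.

46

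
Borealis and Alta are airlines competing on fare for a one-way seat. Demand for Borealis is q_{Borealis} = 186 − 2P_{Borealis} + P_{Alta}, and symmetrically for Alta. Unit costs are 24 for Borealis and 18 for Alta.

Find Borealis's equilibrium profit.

Borealis's profit: π = (P_{Borealis} − 24)(186 − 2P_{Borealis} + P_{Alta}).
∂π/∂P_{Borealis} = 234 − 4P_{Borealis} + P_{Alta} = 0 ⇒ P_{Borealis} = 58.5 + 0.25P_{Alta}.
Similarly P_{Alta} = 55.5 + 0.25P_{Borealis}.
Solving the two reaction functions simultaneously: (1 − (0.25)(0.25))P_{Borealis} = 58.5 + 0.25·55.5, so 0.9375P_{Borealis} = 72.375 and P_{Borealis} = 77.2.
Then P_{Alta} = 55.5 + 0.25·77.2 = 74.8.
q_{Borealis} = 186 − 2·77.2 + 74.8 = 106.4.
Profit = (77.2 − 24)·106.4 = 5660.48.

5660.48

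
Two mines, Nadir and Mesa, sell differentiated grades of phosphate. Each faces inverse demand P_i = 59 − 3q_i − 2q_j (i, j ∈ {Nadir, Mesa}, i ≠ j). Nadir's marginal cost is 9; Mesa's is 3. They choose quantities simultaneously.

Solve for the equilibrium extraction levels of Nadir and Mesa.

5.875, 7.375

Mine Nadir's profit: π = q_{Nadir}(59 − 3q_{Nadir} − 2q_{Mesa}) − 9q_{Nadir}.
∂π/∂q_{Nadir} = 50 − 6q_{Nadir} − 2q_{Mesa} = 0 ⇒ q_{Nadir} = 25/3 − (1/3)q_{Mesa}.
Similarly q_{Mesa} = 28/3 − (1/3)q_{Nadir}.
Solving the two reaction functions simultaneously: (1 − (−1/3)(−1/3))q_{Nadir} = 25/3 − (1/3)·(28/3), so (8/9)q_{Nadir} = 47/9 and q_{Nadir} = 5.875.
Then q_{Mesa} = 28/3 − (1/3)·5.875 = 7.375.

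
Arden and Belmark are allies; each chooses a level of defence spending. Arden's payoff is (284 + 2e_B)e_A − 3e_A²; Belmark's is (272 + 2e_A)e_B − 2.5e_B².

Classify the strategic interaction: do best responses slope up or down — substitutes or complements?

strategic complements

Expanding Arden's payoff: 284e_A + 2e_Be_A − 3e_A².
∂π/∂e_A = 284 + 2e_B − 6e_A = 0, so e_A = 142/3 + (1/3)e_B.
The best-response slope de_A/de_B = 1/3 > 0: the reaction function is upward-sloping, so the choices are strategic complements.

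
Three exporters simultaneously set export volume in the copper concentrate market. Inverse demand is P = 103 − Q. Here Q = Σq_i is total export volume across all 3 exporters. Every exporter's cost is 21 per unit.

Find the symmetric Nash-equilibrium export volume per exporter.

A representative exporter's profit is π_i = q_i(103 − Q) − 21q_i, with Q = q_i + Σ_{j≠i} q_j.
First-order condition: 82 − 2q_i − Σ_{j≠i} q_j = 0.
With identical exporters, set every q_j = q: then 82 − 2q − 2q = 0, i.e. q = 82/4 = 20.5.

20.5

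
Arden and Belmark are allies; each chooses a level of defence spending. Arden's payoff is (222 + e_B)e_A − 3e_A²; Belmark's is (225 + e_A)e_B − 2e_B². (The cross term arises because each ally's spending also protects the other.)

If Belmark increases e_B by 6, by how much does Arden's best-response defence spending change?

Expanding Arden's payoff: 222e_A + e_Be_A − 3e_A².
∂π/∂e_A = 222 + e_B − 6e_A = 0, so e_A = 37 + (1/6)e_B.
The reaction-function slope is 1/6, so a 6-unit rise in e_B moves e_A by 1/6 × 6 = 1. Arden's best response rises — the actions are strategic complements.

1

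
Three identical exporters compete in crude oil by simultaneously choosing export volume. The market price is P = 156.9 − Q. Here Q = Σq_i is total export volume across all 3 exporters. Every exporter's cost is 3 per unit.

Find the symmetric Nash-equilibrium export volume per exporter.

A representative exporter's profit is π_i = q_i(156.9 − Q) − 3q_i, with Q = q_i + Σ_{j≠i} q_j.
First-order condition: 153.9 − 2q_i − Σ_{j≠i} q_j = 0.
In a symmetric equilibrium every exporter chooses the same q, so Σ_{j≠i} q_j = 2q. The condition becomes 153.9 − 4q = 0, giving q = 153.9/4 = 38.475.

38.475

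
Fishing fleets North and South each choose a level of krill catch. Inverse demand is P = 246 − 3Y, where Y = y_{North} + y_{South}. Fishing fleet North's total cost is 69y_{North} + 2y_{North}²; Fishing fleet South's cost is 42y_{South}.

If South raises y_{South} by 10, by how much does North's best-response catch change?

Fishing fleet North's profit: π = y_{North}(246 − 3(y_{North} + y_{South})) − 69y_{North} − 2y_{North}².
∂π/∂y_{North} = 177 − 10y_{North} − 3y_{South} = 0, so y_{North} = 17.7 − 0.3y_{South}.
The reaction-function slope is −0.3, so a 10-unit rise in y_{South} moves y_{North} by −0.3 × 10 = −3. North's best response falls — the actions are strategic substitutes.

-3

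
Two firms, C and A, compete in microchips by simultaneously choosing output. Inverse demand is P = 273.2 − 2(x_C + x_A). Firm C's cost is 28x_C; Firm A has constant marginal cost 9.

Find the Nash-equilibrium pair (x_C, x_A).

Firm C's profit: π = x_C(273.2 − 2(x_C + x_A)) − 28x_C.
∂π/∂x_C = 245.2 − 4x_C − 2x_A = 0, so x_C = 61.3 − 0.5x_A.
By the same steps for A: x_A = 66.05 − 0.5x_C.
Substituting the second reaction function into the first: x_C = 61.3 − 0.5(66.05 − 0.5x_C), which gives 0.75x_C = 28.275 ⇒ x_C = 37.7.
Then x_A = 66.05 − 0.5·37.7 = 47.2.

37.7, 47.2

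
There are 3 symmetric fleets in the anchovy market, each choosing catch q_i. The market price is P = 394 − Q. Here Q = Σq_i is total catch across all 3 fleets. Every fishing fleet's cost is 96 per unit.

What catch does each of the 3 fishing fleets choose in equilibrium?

A representative fishing fleet's profit is π_i = q_i(394 − Q) − 96q_i, with Q = q_i + Σ_{j≠i} q_j.
First-order condition: 298 − 2q_i − Σ_{j≠i} q_j = 0.
With identical fishing fleets, set every q_j = q: then 298 − 2q − 2q = 0, i.e. q = 298/4 = 74.5.

74.5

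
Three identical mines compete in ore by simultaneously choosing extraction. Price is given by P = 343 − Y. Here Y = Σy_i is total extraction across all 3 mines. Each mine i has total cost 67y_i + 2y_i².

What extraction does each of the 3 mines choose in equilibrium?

34.5

A representative mine's profit is π_i = y_i(343 − Y) − 67y_i − 2y_i², with Y = y_i + Σ_{j≠i} y_j.
First-order condition: 276 − 6y_i − Σ_{j≠i} y_j = 0.
Imposing symmetry (y_j = y for all j) turns Σ_{j≠i} y_j into 2y, so 276 = 8y and y = 34.5.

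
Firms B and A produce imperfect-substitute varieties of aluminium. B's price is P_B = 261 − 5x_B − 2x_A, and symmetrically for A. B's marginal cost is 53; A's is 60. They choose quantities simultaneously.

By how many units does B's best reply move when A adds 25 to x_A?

-5

Firm B's profit: π = x_B(261 − 5x_B − 2x_A) − 53x_B.
∂π/∂x_B = 208 − 10x_B − 2x_A = 0 ⇒ x_B = 20.8 − 0.2x_A.
The reaction-function slope is −0.2, so a 25-unit rise in x_A moves x_B by −0.2 × 25 = −5. B's best response falls — the actions are strategic substitutes.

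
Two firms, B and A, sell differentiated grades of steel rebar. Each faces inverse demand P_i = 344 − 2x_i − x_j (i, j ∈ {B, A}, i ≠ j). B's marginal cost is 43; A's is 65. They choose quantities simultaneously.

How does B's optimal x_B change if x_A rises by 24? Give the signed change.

Firm B's profit: π = x_B(344 − 2x_B − x_A) − 43x_B.
∂π/∂x_B = 301 − 4x_B − x_A = 0 ⇒ x_B = 75.25 − 0.25x_A.
The reaction-function slope is −0.25, so a 24-unit rise in x_A moves x_B by −0.25 × 24 = −6. B's best response falls — the actions are strategic substitutes.

-6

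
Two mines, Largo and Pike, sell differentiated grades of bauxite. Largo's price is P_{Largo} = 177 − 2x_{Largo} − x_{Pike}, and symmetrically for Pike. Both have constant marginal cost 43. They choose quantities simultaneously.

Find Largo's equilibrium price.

96.6

Mine Largo's profit: π = x_{Largo}(177 − 2x_{Largo} − x_{Pike}) − 43x_{Largo}.
∂π/∂x_{Largo} = 134 − 4x_{Largo} − x_{Pike} = 0 ⇒ x_{Largo} = 33.5 − 0.25x_{Pike}.
By symmetry x_{Pike} = x_{Largo}; substituting into the reaction function, 1.25x_{Largo} = 33.5 and x_{Largo} = 26.8.
P_{Largo} = 177 − 2·26.8 − 26.8 = 96.6.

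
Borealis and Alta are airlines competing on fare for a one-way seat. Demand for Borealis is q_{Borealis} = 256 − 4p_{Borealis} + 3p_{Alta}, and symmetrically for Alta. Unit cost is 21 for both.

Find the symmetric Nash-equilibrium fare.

Borealis's profit: π = (p_{Borealis} − 21)(256 − 4p_{Borealis} + 3p_{Alta}).
∂π/∂p_{Borealis} = 340 − 8p_{Borealis} + 3p_{Alta} = 0 ⇒ p_{Borealis} = 42.5 + 0.375p_{Alta}.
By symmetry p_{Alta} = p_{Borealis}; substituting into the reaction function, 0.625p_{Borealis} = 42.5 and p_{Borealis} = 68.

68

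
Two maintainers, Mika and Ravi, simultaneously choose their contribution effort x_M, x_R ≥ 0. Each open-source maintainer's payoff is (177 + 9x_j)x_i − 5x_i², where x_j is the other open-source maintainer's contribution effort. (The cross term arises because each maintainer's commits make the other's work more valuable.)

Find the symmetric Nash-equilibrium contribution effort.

Mika's payoff is (177 + 9x_R)x_M − 5x_M².
∂π/∂x_M = 177 + 9x_R − 10x_M = 0, so x_M = 17.7 + 0.9x_R.
By symmetry x_R = x_M; substituting into the reaction function, 0.1x_M = 17.7 and x_M = 177.

177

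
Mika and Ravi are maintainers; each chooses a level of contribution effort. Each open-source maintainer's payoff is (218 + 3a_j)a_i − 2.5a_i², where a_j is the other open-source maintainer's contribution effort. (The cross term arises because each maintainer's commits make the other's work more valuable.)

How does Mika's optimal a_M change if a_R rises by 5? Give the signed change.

3

Mika's payoff is (218 + 3a_R)a_M − 2.5a_M².
∂π/∂a_M = 218 + 3a_R − 5a_M = 0, so a_M = 43.6 + 0.6a_R.
The reaction-function slope is 0.6, so a 5-unit rise in a_R moves a_M by 0.6 × 5 = 3. Mika's best response rises — the actions are strategic complements.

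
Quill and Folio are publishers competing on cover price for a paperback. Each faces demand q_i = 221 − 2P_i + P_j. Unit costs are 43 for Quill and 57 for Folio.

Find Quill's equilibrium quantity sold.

122.4

Quill's profit: π = (P_{Quill} − 43)(221 − 2P_{Quill} + P_{Folio}).
∂π/∂P_{Quill} = 307 − 4P_{Quill} + P_{Folio} = 0 ⇒ P_{Quill} = 76.75 + 0.25P_{Folio}.
Similarly P_{Folio} = 83.75 + 0.25P_{Quill}.
Solving the two reaction functions simultaneously: (1 − (0.25)(0.25))P_{Quill} = 76.75 + 0.25·83.75, so 0.9375P_{Quill} = 97.6875 and P_{Quill} = 104.2.
Then P_{Folio} = 83.75 + 0.25·104.2 = 109.8.
q_{Quill} = 221 − 2·104.2 + 109.8 = 122.4.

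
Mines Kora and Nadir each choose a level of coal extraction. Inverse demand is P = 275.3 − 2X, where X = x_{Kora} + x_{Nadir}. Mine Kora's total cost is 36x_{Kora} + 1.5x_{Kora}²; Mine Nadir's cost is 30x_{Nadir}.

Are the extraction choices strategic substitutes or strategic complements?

Mine Kora's profit: π = x_{Kora}(275.3 − 2(x_{Kora} + x_{Nadir})) − 36x_{Kora} − 1.5x_{Kora}².
∂π/∂x_{Kora} = 239.3 − 7x_{Kora} − 2x_{Nadir} = 0, so x_{Kora} = 2393/70 − (2/7)x_{Nadir}.
The best-response slope dx_{Kora}/dx_{Nadir} = −2/7 < 0: the reaction function is downward-sloping, so the choices are strategic substitutes.

strategic substitutes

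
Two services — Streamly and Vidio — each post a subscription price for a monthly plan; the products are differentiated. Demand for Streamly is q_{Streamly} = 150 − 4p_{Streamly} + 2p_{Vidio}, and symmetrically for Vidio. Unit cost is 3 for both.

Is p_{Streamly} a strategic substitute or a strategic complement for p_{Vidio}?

strategic complements

Streamly's profit: π = (p_{Streamly} − 3)(150 − 4p_{Streamly} + 2p_{Vidio}).
∂π/∂p_{Streamly} = 162 − 8p_{Streamly} + 2p_{Vidio} = 0 ⇒ p_{Streamly} = 20.25 + 0.25p_{Vidio}.
The best-response slope dp_{Streamly}/dp_{Vidio} = 0.25 > 0: the reaction function is upward-sloping, so the choices are strategic complements.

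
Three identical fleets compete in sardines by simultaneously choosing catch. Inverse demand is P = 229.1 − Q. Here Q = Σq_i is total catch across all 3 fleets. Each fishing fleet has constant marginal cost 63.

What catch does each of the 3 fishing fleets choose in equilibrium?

A representative fishing fleet's profit is π_i = q_i(229.1 − Q) − 63q_i, with Q = q_i + Σ_{j≠i} q_j.
First-order condition: 166.1 − 2q_i − Σ_{j≠i} q_j = 0.
In a symmetric equilibrium every fishing fleet chooses the same q, so Σ_{j≠i} q_j = 2q. The condition becomes 166.1 − 4q = 0, giving q = 166.1/4 = 41.525.

41.525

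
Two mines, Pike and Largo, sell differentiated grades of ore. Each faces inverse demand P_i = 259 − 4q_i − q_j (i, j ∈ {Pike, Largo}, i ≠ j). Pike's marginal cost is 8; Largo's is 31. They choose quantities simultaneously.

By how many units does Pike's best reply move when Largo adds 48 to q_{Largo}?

Mine Pike's profit: π = q_{Pike}(259 − 4q_{Pike} − q_{Largo}) − 8q_{Pike}.
∂π/∂q_{Pike} = 251 − 8q_{Pike} − q_{Largo} = 0 ⇒ q_{Pike} = 31.375 − 0.125q_{Largo}.
The reaction-function slope is −0.125, so a 48-unit rise in q_{Largo} moves q_{Pike} by −0.125 × 48 = −6. Pike's best response falls — the actions are strategic substitutes.

-6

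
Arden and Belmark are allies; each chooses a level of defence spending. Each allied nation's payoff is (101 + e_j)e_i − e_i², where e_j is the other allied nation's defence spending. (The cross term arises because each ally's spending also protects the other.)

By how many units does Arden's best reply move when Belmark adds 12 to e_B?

6

Arden's payoff is (101 + e_B)e_A − e_A².
∂π/∂e_A = 101 + e_B − 2e_A = 0, so e_A = 50.5 + 0.5e_B.
The reaction-function slope is 0.5, so a 12-unit rise in e_B moves e_A by 0.5 × 12 = 6. Arden's best response rises — the actions are strategic complements.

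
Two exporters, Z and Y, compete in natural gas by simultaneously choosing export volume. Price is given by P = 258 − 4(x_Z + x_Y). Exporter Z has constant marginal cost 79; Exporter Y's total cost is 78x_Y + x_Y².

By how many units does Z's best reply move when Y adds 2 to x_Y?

Exporter Z's profit: π = x_Z(258 − 4(x_Z + x_Y)) − 79x_Z.
∂π/∂x_Z = 179 − 8x_Z − 4x_Y = 0, so x_Z = 22.375 − 0.5x_Y.
The reaction-function slope is −0.5, so a 2-unit rise in x_Y moves x_Z by −0.5 × 2 = −1. Z's best response falls — the actions are strategic substitutes.

-1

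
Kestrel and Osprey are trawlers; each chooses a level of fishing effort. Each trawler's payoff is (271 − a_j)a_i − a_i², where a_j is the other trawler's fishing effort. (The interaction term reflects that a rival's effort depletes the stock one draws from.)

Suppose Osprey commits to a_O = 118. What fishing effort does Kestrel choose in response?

Kestrel's payoff is (271 − a_O)a_K − a_K².
∂π/∂a_K = 271 − a_O − 2a_K = 0, so a_K = 135.5 − 0.5a_O.
At a_O = 118: a_K = 135.5 − 0.5·118 = 76.5.

76.5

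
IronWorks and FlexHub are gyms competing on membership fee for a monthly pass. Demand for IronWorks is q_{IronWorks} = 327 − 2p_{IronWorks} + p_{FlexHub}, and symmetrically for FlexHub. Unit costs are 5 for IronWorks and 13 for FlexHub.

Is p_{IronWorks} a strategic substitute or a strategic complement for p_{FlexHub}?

IronWorks's profit: π = (p_{IronWorks} − 5)(327 − 2p_{IronWorks} + p_{FlexHub}).
∂π/∂p_{IronWorks} = 337 − 4p_{IronWorks} + p_{FlexHub} = 0 ⇒ p_{IronWorks} = 84.25 + 0.25p_{FlexHub}.
The best-response slope dp_{IronWorks}/dp_{FlexHub} = 0.25 > 0: the reaction function is upward-sloping, so the choices are strategic complements.

strategic complements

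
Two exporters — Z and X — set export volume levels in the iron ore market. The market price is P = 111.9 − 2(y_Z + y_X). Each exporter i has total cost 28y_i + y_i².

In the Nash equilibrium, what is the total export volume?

Exporter Z's profit: π = y_Z(111.9 − 2(y_Z + y_X)) − 28y_Z − y_Z².
∂π/∂y_Z = 83.9 − 6y_Z − 2y_X = 0, so y_Z = 839/60 − (1/3)y_X.
By symmetry y_X = y_Z; substituting into the reaction function, (4/3)y_Z = 839/60 and y_Z = 10.4875.
Total export volume: 10.4875 + 10.4875 = 20.975.

20.975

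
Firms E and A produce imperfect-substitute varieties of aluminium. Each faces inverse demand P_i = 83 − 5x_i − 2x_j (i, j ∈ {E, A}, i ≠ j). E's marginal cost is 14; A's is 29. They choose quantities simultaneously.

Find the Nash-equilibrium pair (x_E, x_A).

Firm E's profit: π = x_E(83 − 5x_E − 2x_A) − 14x_E.
∂π/∂x_E = 69 − 10x_E − 2x_A = 0 ⇒ x_E = 6.9 − 0.2x_A.
Similarly x_A = 5.4 − 0.2x_E.
Substituting the second reaction function into the first: x_E = 6.9 − 0.2(5.4 − 0.2x_E), which gives 0.96x_E = 5.82 ⇒ x_E = 6.0625.
Then x_A = 5.4 − 0.2·6.0625 = 4.1875.

6.0625, 4.1875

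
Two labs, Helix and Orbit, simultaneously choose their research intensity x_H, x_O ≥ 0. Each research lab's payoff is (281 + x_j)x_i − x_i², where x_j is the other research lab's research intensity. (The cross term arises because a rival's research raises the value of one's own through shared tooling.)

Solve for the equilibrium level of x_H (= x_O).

281

Helix's payoff is (281 + x_O)x_H − x_H².
∂π/∂x_H = 281 + x_O − 2x_H = 0, so x_H = 140.5 + 0.5x_O.
The game is symmetric, so in equilibrium x_O = x_H: the reaction function gives 0.5x_H = 140.5, hence x_H = 281.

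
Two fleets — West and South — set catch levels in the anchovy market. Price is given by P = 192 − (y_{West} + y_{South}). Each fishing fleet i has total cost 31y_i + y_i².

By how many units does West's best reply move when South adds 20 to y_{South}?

-5

Fishing fleet West's profit: π = y_{West}(192 − (y_{West} + y_{South})) − 31y_{West} − y_{West}².
∂π/∂y_{West} = 161 − 4y_{West} − y_{South} = 0, so y_{West} = 40.25 − 0.25y_{South}.
The reaction-function slope is −0.25, so a 20-unit rise in y_{South} moves y_{West} by −0.25 × 20 = −5. West's best response falls — the actions are strategic substitutes.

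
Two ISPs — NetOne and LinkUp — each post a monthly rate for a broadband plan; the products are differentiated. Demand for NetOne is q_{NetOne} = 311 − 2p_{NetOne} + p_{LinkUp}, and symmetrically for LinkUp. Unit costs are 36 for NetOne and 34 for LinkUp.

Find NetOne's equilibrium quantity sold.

182.8

NetOne's profit: π = (p_{NetOne} − 36)(311 − 2p_{NetOne} + p_{LinkUp}).
∂π/∂p_{NetOne} = 383 − 4p_{NetOne} + p_{LinkUp} = 0 ⇒ p_{NetOne} = 95.75 + 0.25p_{LinkUp}.
Similarly p_{LinkUp} = 94.75 + 0.25p_{NetOne}.
Substituting the second reaction function into the first: p_{NetOne} = 95.75 + 0.25(94.75 + 0.25p_{NetOne}), which gives 0.9375p_{NetOne} = 119.4375 ⇒ p_{NetOne} = 127.4.
Then p_{LinkUp} = 94.75 + 0.25·127.4 = 126.6.
q_{NetOne} = 311 − 2·127.4 + 126.6 = 182.8.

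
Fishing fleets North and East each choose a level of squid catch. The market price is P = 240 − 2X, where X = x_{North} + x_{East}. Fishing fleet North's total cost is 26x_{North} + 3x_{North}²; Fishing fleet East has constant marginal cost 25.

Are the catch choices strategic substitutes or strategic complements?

Fishing fleet North's profit: π = x_{North}(240 − 2(x_{North} + x_{East})) − 26x_{North} − 3x_{North}².
∂π/∂x_{North} = 214 − 10x_{North} − 2x_{East} = 0, so x_{North} = 21.4 − 0.2x_{East}.
The best-response slope dx_{North}/dx_{East} = −0.2 < 0: the reaction function is downward-sloping, so the choices are strategic substitutes.

strategic substitutes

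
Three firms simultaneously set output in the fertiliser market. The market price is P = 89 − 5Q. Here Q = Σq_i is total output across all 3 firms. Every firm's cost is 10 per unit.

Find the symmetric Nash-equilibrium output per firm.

A representative firm's profit is π_i = q_i(89 − 5Q) − 10q_i, with Q = q_i + Σ_{j≠i} q_j.
First-order condition: 79 − 10q_i − 5Σ_{j≠i} q_j = 0.
Imposing symmetry (q_j = q for all j) turns Σ_{j≠i} q_j into 2q, so 79 = 20q and q = 3.95.

3.95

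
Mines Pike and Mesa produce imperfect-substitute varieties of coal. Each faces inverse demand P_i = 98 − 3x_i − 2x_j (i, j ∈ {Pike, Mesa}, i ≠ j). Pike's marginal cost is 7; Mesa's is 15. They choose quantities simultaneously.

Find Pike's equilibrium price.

42.625

Mine Pike's profit: π = x_{Pike}(98 − 3x_{Pike} − 2x_{Mesa}) − 7x_{Pike}.
∂π/∂x_{Pike} = 91 − 6x_{Pike} − 2x_{Mesa} = 0 ⇒ x_{Pike} = 91/6 − (1/3)x_{Mesa}.
Similarly x_{Mesa} = 83/6 − (1/3)x_{Pike}.
Substituting the second reaction function into the first: x_{Pike} = 91/6 − (1/3)(83/6 − (1/3)x_{Pike}), which gives (8/9)x_{Pike} = 95/9 ⇒ x_{Pike} = 11.875.
Then x_{Mesa} = 83/6 − (1/3)·11.875 = 9.875.
P_{Pike} = 98 − 3·11.875 − 2·9.875 = 42.625.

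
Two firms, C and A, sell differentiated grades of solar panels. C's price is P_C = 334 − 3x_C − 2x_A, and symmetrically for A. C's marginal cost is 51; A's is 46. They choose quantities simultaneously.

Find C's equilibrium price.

Firm C's profit: π = x_C(334 − 3x_C − 2x_A) − 51x_C.
∂π/∂x_C = 283 − 6x_C − 2x_A = 0 ⇒ x_C = 283/6 − (1/3)x_A.
Similarly x_A = 48 − (1/3)x_C.
Plugging x_A into C's best response: x_C = 283/6 − (1/3)(48 − (1/3)x_C) ⇒ (8/9)x_C = 187/6, so x_C = 35.0625.
Then x_A = 48 − (1/3)·35.0625 = 36.3125.
P_C = 334 − 3·35.0625 − 2·36.3125 = 156.1875.

156.1875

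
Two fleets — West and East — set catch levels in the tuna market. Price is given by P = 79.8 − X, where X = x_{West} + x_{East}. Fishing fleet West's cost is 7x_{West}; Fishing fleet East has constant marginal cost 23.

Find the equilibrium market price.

36.6

Fishing fleet West's profit: π = x_{West}(79.8 − (x_{West} + x_{East})) − 7x_{West}.
∂π/∂x_{West} = 72.8 − 2x_{West} − x_{East} = 0, so x_{West} = 36.4 − 0.5x_{East}.
By the same steps for East: x_{East} = 28.4 − 0.5x_{West}.
Substituting the second reaction function into the first: x_{West} = 36.4 − 0.5(28.4 − 0.5x_{West}), which gives 0.75x_{West} = 22.2 ⇒ x_{West} = 29.6.
Then x_{East} = 28.4 − 0.5·29.6 = 13.6.
Equilibrium price: P = 79.8 − 43.2 = 36.6.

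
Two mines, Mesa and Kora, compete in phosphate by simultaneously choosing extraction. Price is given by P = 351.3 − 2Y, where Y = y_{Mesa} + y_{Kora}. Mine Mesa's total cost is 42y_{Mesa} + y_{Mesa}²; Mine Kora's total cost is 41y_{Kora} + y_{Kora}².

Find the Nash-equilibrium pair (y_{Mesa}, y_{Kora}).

38.6, 38.85

Mine Mesa's profit: π = y_{Mesa}(351.3 − 2(y_{Mesa} + y_{Kora})) − 42y_{Mesa} − y_{Mesa}².
∂π/∂y_{Mesa} = 309.3 − 6y_{Mesa} − 2y_{Kora} = 0, so y_{Mesa} = 51.55 − (1/3)y_{Kora}.
By the same steps for Kora: y_{Kora} = 3103/60 − (1/3)y_{Mesa}.
Substituting the second reaction function into the first: y_{Mesa} = 51.55 − (1/3)(3103/60 − (1/3)y_{Mesa}), which gives (8/9)y_{Mesa} = 1544/45 ⇒ y_{Mesa} = 38.6.
Then y_{Kora} = 3103/60 − (1/3)·38.6 = 38.85.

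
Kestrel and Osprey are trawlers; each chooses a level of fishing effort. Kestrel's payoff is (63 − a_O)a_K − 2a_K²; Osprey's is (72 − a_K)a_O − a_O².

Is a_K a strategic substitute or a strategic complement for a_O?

strategic substitutes

Expanding Kestrel's payoff: 63a_K − a_Oa_K − 2a_K².
∂π/∂a_K = 63 − a_O − 4a_K = 0, so a_K = 15.75 − 0.25a_O.
The best-response slope da_K/da_O = −0.25 < 0: the reaction function is downward-sloping, so the choices are strategic substitutes.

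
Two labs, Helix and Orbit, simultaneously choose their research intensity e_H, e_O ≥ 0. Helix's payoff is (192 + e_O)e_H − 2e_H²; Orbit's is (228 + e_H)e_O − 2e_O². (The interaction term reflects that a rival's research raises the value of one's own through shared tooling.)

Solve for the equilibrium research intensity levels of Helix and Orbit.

Expanding Helix's payoff: 192e_H + e_Oe_H − 2e_H².
∂π/∂e_H = 192 + e_O − 4e_H = 0, so e_H = 48 + 0.25e_O.
Likewise for Orbit: e_O = 57 + 0.25e_H.
Substituting the second reaction function into the first: e_H = 48 + 0.25(57 + 0.25e_H), which gives 0.9375e_H = 62.25 ⇒ e_H = 66.4.
Then e_O = 57 + 0.25·66.4 = 73.6.

66.4, 73.6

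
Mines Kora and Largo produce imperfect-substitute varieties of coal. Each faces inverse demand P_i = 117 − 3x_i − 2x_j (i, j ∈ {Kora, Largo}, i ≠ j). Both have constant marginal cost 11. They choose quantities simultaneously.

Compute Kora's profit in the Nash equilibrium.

526.6875

Mine Kora's profit: π = x_{Kora}(117 − 3x_{Kora} − 2x_{Largo}) − 11x_{Kora}.
∂π/∂x_{Kora} = 106 − 6x_{Kora} − 2x_{Largo} = 0 ⇒ x_{Kora} = 53/3 − (1/3)x_{Largo}.
By symmetry x_{Largo} = x_{Kora}; substituting into the reaction function, (4/3)x_{Kora} = 53/3 and x_{Kora} = 13.25.
P_{Kora} = 117 − 3·13.25 − 2·13.25 = 50.75.
Profit = (50.75 − 11)·13.25 = 526.6875.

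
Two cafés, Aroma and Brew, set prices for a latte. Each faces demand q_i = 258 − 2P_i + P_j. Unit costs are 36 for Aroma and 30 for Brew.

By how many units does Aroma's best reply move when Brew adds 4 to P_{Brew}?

Aroma's profit: π = (P_{Aroma} − 36)(258 − 2P_{Aroma} + P_{Brew}).
∂π/∂P_{Aroma} = 330 − 4P_{Aroma} + P_{Brew} = 0 ⇒ P_{Aroma} = 82.5 + 0.25P_{Brew}.
The reaction-function slope is 0.25, so a 4-unit rise in P_{Brew} moves P_{Aroma} by 0.25 × 4 = 1. Aroma's best response rises — the actions are strategic complements.

1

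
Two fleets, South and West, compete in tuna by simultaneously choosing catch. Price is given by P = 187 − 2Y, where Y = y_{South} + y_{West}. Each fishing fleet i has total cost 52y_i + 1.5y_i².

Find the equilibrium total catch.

Fishing fleet South's profit: π = y_{South}(187 − 2(y_{South} + y_{West})) − 52y_{South} − 1.5y_{South}².
∂π/∂y_{South} = 135 − 7y_{South} − 2y_{West} = 0, so y_{South} = 135/7 − (2/7)y_{West}.
The game is symmetric, so in equilibrium y_{West} = y_{South}: the reaction function gives (9/7)y_{South} = 135/7, hence y_{South} = 15.
Total catch: 15 + 15 = 30.

30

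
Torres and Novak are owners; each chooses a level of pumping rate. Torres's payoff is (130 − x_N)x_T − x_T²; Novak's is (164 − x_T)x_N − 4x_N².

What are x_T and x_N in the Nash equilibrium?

Expanding Torres's payoff: 130x_T − x_Nx_T − x_T².
∂π/∂x_T = 130 − x_N − 2x_T = 0, so x_T = 65 − 0.5x_N.
Likewise for Novak: x_N = 20.5 − 0.125x_T.
Plugging x_N into Torres's best response: x_T = 65 − 0.5(20.5 − 0.125x_T) ⇒ 0.9375x_T = 54.75, so x_T = 58.4.
Then x_N = 20.5 − 0.125·58.4 = 13.2.

58.4, 13.2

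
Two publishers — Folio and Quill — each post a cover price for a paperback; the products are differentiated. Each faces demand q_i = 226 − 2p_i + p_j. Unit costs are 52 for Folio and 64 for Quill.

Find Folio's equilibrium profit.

7104.32

Folio's profit: π = (p_{Folio} − 52)(226 − 2p_{Folio} + p_{Quill}).
∂π/∂p_{Folio} = 330 − 4p_{Folio} + p_{Quill} = 0 ⇒ p_{Folio} = 82.5 + 0.25p_{Quill}.
Similarly p_{Quill} = 88.5 + 0.25p_{Folio}.
Substituting the second reaction function into the first: p_{Folio} = 82.5 + 0.25(88.5 + 0.25p_{Folio}), which gives 0.9375p_{Folio} = 104.625 ⇒ p_{Folio} = 111.6.
Then p_{Quill} = 88.5 + 0.25·111.6 = 116.4.
q_{Folio} = 226 − 2·111.6 + 116.4 = 119.2.
Profit = (111.6 − 52)·119.2 = 7104.32.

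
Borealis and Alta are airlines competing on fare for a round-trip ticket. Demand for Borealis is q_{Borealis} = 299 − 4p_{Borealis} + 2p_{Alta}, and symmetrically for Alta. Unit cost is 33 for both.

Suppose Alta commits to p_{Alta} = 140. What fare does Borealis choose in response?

Borealis's profit: π = (p_{Borealis} − 33)(299 − 4p_{Borealis} + 2p_{Alta}).
∂π/∂p_{Borealis} = 431 − 8p_{Borealis} + 2p_{Alta} = 0 ⇒ p_{Borealis} = 53.875 + 0.25p_{Alta}.
At p_{Alta} = 140: p_{Borealis} = 53.875 + 0.25·140 = 88.875.

88.875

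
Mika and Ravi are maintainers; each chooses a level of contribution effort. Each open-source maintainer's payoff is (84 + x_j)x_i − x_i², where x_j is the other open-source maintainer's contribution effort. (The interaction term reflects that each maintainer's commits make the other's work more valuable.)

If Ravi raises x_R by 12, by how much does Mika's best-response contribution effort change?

Mika's payoff is (84 + x_R)x_M − x_M².
∂π/∂x_M = 84 + x_R − 2x_M = 0, so x_M = 42 + 0.5x_R.
The reaction-function slope is 0.5, so a 12-unit rise in x_R moves x_M by 0.5 × 12 = 6. Mika's best response rises — the actions are strategic complements.

6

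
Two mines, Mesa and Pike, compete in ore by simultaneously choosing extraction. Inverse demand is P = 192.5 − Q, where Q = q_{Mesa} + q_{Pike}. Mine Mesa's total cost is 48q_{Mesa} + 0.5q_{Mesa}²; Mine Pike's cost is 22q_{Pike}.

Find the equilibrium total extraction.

Mine Mesa's profit: π = q_{Mesa}(192.5 − (q_{Mesa} + q_{Pike})) − 48q_{Mesa} − 0.5q_{Mesa}².
∂π/∂q_{Mesa} = 144.5 − 3q_{Mesa} − q_{Pike} = 0, so q_{Mesa} = 289/6 − (1/3)q_{Pike}.
For Pike: ∂π/∂q_{Pike} = 170.5 − 2q_{Pike} − q_{Mesa} = 0 ⇒ q_{Pike} = 85.25 − 0.5q_{Mesa}.
Substituting the second reaction function into the first: q_{Mesa} = 289/6 − (1/3)(85.25 − 0.5q_{Mesa}), which gives (5/6)q_{Mesa} = 19.75 ⇒ q_{Mesa} = 23.7.
Then q_{Pike} = 85.25 − 0.5·23.7 = 73.4.
Total extraction: 23.7 + 73.4 = 97.1.

97.1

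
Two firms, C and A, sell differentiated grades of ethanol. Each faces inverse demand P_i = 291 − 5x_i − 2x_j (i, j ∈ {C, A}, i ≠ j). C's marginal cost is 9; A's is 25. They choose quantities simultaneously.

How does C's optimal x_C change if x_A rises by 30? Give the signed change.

-6

Firm C's profit: π = x_C(291 − 5x_C − 2x_A) − 9x_C.
∂π/∂x_C = 282 − 10x_C − 2x_A = 0 ⇒ x_C = 28.2 − 0.2x_A.
The reaction-function slope is −0.2, so a 30-unit rise in x_A moves x_C by −0.2 × 30 = −6. C's best response falls — the actions are strategic substitutes.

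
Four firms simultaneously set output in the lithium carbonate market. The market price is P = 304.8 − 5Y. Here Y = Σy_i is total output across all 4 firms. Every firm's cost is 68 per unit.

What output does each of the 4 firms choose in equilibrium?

9.472

A representative firm's profit is π_i = y_i(304.8 − 5Y) − 68y_i, with Y = y_i + Σ_{j≠i} y_j.
First-order condition: 236.8 − 10y_i − 5Σ_{j≠i} y_j = 0.
With identical firms, set every y_j = y: then 236.8 − 10y − 15y = 0, i.e. y = 236.8/25 = 9.472.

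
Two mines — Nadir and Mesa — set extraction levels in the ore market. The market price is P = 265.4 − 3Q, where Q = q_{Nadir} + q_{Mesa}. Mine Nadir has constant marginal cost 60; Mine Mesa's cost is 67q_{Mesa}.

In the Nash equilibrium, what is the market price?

Mine Nadir's profit: π = q_{Nadir}(265.4 − 3(q_{Nadir} + q_{Mesa})) − 60q_{Nadir}.
∂π/∂q_{Nadir} = 205.4 − 6q_{Nadir} − 3q_{Mesa} = 0, so q_{Nadir} = 1027/30 − 0.5q_{Mesa}.
By the same steps for Mesa: q_{Mesa} = 496/15 − 0.5q_{Nadir}.
Plugging q_{Mesa} into Nadir's best response: q_{Nadir} = 1027/30 − 0.5(496/15 − 0.5q_{Nadir}) ⇒ 0.75q_{Nadir} = 17.7, so q_{Nadir} = 23.6.
Then q_{Mesa} = 496/15 − 0.5·23.6 = 319/15.
Equilibrium price: P = 265.4 − 3·(673/15) = 130.8.

130.8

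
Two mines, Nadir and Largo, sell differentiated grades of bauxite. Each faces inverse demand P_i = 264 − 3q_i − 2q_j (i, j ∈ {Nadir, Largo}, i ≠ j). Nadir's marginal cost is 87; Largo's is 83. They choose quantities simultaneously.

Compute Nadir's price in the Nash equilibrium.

Mine Nadir's profit: π = q_{Nadir}(264 − 3q_{Nadir} − 2q_{Largo}) − 87q_{Nadir}.
∂π/∂q_{Nadir} = 177 − 6q_{Nadir} − 2q_{Largo} = 0 ⇒ q_{Nadir} = 29.5 − (1/3)q_{Largo}.
Similarly q_{Largo} = 181/6 − (1/3)q_{Nadir}.
Plugging q_{Largo} into Nadir's best response: q_{Nadir} = 29.5 − (1/3)(181/6 − (1/3)q_{Nadir}) ⇒ (8/9)q_{Nadir} = 175/9, so q_{Nadir} = 21.875.
Then q_{Largo} = 181/6 − (1/3)·21.875 = 22.875.
P_{Nadir} = 264 − 3·21.875 − 2·22.875 = 152.625.

152.625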